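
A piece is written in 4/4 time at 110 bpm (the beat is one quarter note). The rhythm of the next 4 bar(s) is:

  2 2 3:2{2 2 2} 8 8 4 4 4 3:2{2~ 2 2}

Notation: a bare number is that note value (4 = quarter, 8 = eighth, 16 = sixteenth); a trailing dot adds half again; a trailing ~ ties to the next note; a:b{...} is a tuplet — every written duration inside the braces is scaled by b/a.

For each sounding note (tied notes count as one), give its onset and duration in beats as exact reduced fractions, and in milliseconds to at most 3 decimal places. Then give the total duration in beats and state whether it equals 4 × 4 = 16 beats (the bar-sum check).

1) 0.0ms=0b +1090.909ms=2b
2) 1090.909ms=2b +1090.909ms=2b
3) 2181.818ms=4b +727.273ms=4/3b
4) 2909.091ms=16/3b +727.273ms=4/3b
5) 3636.364ms=20/3b +727.273ms=4/3b
6) 4363.636ms=8b +272.727ms=1/2b
7) 4636.364ms=17/2b +272.727ms=1/2b
8) 4909.091ms=9b +545.455ms=1b
9) 5454.545ms=10b +545.455ms=1b
10) 6000.0ms=11b +545.455ms=1b
11) 6545.455ms=12b +1454.545ms=8/3b
12) 8000.0ms=44/3b +727.273ms=4/3b
Σ=16b of 16 (110bpm 4/4) — PASS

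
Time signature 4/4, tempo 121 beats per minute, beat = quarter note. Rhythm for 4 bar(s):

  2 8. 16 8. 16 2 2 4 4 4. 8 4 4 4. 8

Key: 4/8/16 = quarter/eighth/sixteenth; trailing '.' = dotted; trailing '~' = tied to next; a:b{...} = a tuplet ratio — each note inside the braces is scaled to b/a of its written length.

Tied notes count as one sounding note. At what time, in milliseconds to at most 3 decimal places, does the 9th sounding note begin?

note 9 onset = 9b = 4462.81ms

1. 0.0ms @ 0 + 991.736ms (2)
2. 991.736ms @ 2 + 371.901ms (3/4)
3. 1363.636ms @ 11/4 + 123.967ms (1/4)
4. 1487.603ms @ 3 + 371.901ms (3/4)
5. 1859.504ms @ 15/4 + 123.967ms (1/4)
6. 1983.471ms @ 4 + 991.736ms (2)
7. 2975.207ms @ 6 + 991.736ms (2)
8. 3966.942ms @ 8 + 495.868ms (1)
9. 4462.81ms @ 9 + 495.868ms (1)
10. 4958.678ms @ 10 + 743.802ms (3/2)
11. 5702.479ms @ 23/2 + 247.934ms (1/2)
12. 5950.413ms @ 12 + 495.868ms (1)
13. 6446.281ms @ 13 + 495.868ms (1)
14. 6942.149ms @ 14 + 743.802ms (3/2)
15. 7685.95ms @ 31/2 + 247.934ms (1/2)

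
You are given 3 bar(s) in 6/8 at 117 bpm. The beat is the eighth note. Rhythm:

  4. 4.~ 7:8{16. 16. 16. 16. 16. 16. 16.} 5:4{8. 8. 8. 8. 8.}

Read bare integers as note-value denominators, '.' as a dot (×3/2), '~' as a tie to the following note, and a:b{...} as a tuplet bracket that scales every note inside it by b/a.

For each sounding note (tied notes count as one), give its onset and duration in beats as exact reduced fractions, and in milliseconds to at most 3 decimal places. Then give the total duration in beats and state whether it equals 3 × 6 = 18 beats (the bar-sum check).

1) 0.0ms=0b +1538.462ms=3b
2) 1538.462ms=3b +1978.022ms=27/7b
3) 3516.484ms=48/7b +439.56ms=6/7b
4) 3956.044ms=54/7b +439.56ms=6/7b
5) 4395.604ms=60/7b +439.56ms=6/7b
6) 4835.165ms=66/7b +439.56ms=6/7b
7) 5274.725ms=72/7b +439.56ms=6/7b
8) 5714.286ms=78/7b +439.56ms=6/7b
9) 6153.846ms=12b +615.385ms=6/5b
10) 6769.231ms=66/5b +615.385ms=6/5b
11) 7384.615ms=72/5b +615.385ms=6/5b
12) 8000.0ms=78/5b +615.385ms=6/5b
13) 8615.385ms=84/5b +615.385ms=6/5b
Σ=18b of 18 (117bpm 6/8) — PASS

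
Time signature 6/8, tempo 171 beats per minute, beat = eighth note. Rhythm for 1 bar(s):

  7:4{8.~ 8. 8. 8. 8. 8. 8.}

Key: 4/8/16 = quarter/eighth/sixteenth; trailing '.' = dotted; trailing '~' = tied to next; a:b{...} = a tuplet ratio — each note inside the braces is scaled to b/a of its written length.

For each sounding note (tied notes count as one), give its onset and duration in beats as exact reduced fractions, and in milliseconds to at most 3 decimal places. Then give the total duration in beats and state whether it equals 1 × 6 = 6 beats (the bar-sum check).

1) 0.0ms=0b +601.504ms=12/7b
2) 601.504ms=12/7b +300.752ms=6/7b
3) 902.256ms=18/7b +300.752ms=6/7b
4) 1203.008ms=24/7b +300.752ms=6/7b
5) 1503.759ms=30/7b +300.752ms=6/7b
6) 1804.511ms=36/7b +300.752ms=6/7b
Σ=6b of 6 (171bpm 6/8) — PASS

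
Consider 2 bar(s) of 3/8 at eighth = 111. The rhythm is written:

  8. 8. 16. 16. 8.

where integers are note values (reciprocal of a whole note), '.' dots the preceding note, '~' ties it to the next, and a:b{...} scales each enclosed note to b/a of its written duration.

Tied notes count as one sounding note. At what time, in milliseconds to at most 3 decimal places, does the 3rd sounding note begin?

note 3 onset = 3b = 1621.622ms

1. 0.0ms @ 0 + 810.811ms (3/2)
2. 810.811ms @ 3/2 + 810.811ms (3/2)
3. 1621.622ms @ 3 + 405.405ms (3/4)
4. 2027.027ms @ 15/4 + 405.405ms (3/4)
5. 2432.432ms @ 9/2 + 810.811ms (3/2)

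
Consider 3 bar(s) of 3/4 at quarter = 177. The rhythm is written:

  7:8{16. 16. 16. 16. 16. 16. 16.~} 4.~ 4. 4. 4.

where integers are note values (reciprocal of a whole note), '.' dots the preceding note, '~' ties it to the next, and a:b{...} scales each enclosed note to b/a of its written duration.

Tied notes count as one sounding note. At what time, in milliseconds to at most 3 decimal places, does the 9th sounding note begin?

1. 0.0ms @ 0 + 145.278ms (3/7)
2. 145.278ms @ 3/7 + 145.278ms (3/7)
3. 290.557ms @ 6/7 + 145.278ms (3/7)
4. 435.835ms @ 9/7 + 145.278ms (3/7)
5. 581.114ms @ 12/7 + 145.278ms (3/7)
6. 726.392ms @ 15/7 + 145.278ms (3/7)
7. 871.671ms @ 18/7 + 1162.228ms (24/7)
8. 2033.898ms @ 6 + 508.475ms (3/2)
9. 2542.373ms @ 15/2 + 508.475ms (3/2)

note 9 onset = 15/2b = 2542.373ms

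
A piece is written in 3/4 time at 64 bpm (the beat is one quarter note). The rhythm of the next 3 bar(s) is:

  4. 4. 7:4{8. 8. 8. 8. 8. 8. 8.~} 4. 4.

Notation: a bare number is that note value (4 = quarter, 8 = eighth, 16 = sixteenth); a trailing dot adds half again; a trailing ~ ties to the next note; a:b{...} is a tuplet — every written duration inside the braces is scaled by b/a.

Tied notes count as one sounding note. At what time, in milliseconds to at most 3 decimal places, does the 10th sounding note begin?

note 10 onset = 15/2b = 7031.25ms

1. 0.0ms @ 0 + 1406.25ms (3/2)
2. 1406.25ms @ 3/2 + 1406.25ms (3/2)
3. 2812.5ms @ 3 + 401.786ms (3/7)
4. 3214.286ms @ 24/7 + 401.786ms (3/7)
5. 3616.071ms @ 27/7 + 401.786ms (3/7)
6. 4017.857ms @ 30/7 + 401.786ms (3/7)
7. 4419.643ms @ 33/7 + 401.786ms (3/7)
8. 4821.429ms @ 36/7 + 401.786ms (3/7)
9. 5223.214ms @ 39/7 + 1808.036ms (27/14)
10. 7031.25ms @ 15/2 + 1406.25ms (3/2)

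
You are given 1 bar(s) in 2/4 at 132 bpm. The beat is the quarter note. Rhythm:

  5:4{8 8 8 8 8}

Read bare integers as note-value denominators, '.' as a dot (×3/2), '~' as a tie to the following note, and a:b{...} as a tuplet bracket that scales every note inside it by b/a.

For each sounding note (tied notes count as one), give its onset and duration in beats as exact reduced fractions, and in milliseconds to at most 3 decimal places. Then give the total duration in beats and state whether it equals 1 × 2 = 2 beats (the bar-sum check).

1) 0.0ms=0b +181.818ms=2/5b
2) 181.818ms=2/5b +181.818ms=2/5b
3) 363.636ms=4/5b +181.818ms=2/5b
4) 545.455ms=6/5b +181.818ms=2/5b
5) 727.273ms=8/5b +181.818ms=2/5b
Σ=2b of 2 (132bpm 2/4) — PASS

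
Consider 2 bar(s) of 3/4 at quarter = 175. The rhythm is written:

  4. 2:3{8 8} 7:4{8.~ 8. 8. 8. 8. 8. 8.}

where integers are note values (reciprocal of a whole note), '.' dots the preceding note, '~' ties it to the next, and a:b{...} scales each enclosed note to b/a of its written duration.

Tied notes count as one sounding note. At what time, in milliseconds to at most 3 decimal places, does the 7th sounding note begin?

1. 0.0ms @ 0 + 514.286ms (3/2)
2. 514.286ms @ 3/2 + 257.143ms (3/4)
3. 771.429ms @ 9/4 + 257.143ms (3/4)
4. 1028.571ms @ 3 + 293.878ms (6/7)
5. 1322.449ms @ 27/7 + 146.939ms (3/7)
6. 1469.388ms @ 30/7 + 146.939ms (3/7)
7. 1616.327ms @ 33/7 + 146.939ms (3/7)
8. 1763.265ms @ 36/7 + 146.939ms (3/7)
9. 1910.204ms @ 39/7 + 146.939ms (3/7)

note 7 onset = 33/7b = 1616.327ms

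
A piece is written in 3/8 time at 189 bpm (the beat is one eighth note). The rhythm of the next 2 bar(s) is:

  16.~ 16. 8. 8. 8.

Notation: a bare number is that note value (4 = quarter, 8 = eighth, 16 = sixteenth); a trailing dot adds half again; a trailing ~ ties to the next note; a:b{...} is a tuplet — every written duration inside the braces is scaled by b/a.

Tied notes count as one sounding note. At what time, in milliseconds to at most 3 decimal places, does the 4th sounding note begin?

note 4 onset = 9/2b = 1428.571ms

1. 0.0ms @ 0 + 476.19ms (3/2)
2. 476.19ms @ 3/2 + 476.19ms (3/2)
3. 952.381ms @ 3 + 476.19ms (3/2)
4. 1428.571ms @ 9/2 + 476.19ms (3/2)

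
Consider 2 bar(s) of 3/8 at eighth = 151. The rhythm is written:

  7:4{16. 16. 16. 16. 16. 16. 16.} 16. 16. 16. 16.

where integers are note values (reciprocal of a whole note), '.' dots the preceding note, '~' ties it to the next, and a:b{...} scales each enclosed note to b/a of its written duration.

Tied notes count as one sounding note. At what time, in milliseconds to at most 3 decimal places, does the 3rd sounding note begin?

note 3 onset = 6/7b = 340.587ms

1. 0.0ms @ 0 + 170.293ms (3/7)
2. 170.293ms @ 3/7 + 170.293ms (3/7)
3. 340.587ms @ 6/7 + 170.293ms (3/7)
4. 510.88ms @ 9/7 + 170.293ms (3/7)
5. 681.173ms @ 12/7 + 170.293ms (3/7)
6. 851.466ms @ 15/7 + 170.293ms (3/7)
7. 1021.76ms @ 18/7 + 170.293ms (3/7)
8. 1192.053ms @ 3 + 298.013ms (3/4)
9. 1490.066ms @ 15/4 + 298.013ms (3/4)
10. 1788.079ms @ 9/2 + 298.013ms (3/4)
11. 2086.093ms @ 21/4 + 298.013ms (3/4)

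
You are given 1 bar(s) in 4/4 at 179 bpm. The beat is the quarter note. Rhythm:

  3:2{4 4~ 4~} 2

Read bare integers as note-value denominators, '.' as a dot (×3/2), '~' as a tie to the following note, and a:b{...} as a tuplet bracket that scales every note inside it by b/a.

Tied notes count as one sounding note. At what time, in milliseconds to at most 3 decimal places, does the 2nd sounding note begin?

1. 0.0ms @ 0 + 223.464ms (2/3)
2. 223.464ms @ 2/3 + 1117.318ms (10/3)

note 2 onset = 2/3b = 223.464ms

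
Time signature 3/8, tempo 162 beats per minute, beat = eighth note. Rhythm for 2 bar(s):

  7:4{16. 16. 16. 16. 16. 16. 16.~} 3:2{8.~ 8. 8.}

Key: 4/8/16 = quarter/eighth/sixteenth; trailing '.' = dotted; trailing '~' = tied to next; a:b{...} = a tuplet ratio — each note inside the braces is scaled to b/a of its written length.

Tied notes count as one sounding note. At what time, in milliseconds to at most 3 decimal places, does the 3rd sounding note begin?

note 3 onset = 6/7b = 317.46ms

1. 0.0ms @ 0 + 158.73ms (3/7)
2. 158.73ms @ 3/7 + 158.73ms (3/7)
3. 317.46ms @ 6/7 + 158.73ms (3/7)
4. 476.19ms @ 9/7 + 158.73ms (3/7)
5. 634.921ms @ 12/7 + 158.73ms (3/7)
6. 793.651ms @ 15/7 + 158.73ms (3/7)
7. 952.381ms @ 18/7 + 899.471ms (17/7)
8. 1851.852ms @ 5 + 370.37ms (1)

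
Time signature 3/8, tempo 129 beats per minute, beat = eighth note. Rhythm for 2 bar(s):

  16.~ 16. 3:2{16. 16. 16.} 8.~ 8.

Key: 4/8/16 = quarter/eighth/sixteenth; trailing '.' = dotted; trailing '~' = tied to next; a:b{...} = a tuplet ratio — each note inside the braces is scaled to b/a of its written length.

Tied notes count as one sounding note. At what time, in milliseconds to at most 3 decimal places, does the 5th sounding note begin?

note 5 onset = 3b = 1395.349ms

1. 0.0ms @ 0 + 697.674ms (3/2)
2. 697.674ms @ 3/2 + 232.558ms (1/2)
3. 930.233ms @ 2 + 232.558ms (1/2)
4. 1162.791ms @ 5/2 + 232.558ms (1/2)
5. 1395.349ms @ 3 + 1395.349ms (3)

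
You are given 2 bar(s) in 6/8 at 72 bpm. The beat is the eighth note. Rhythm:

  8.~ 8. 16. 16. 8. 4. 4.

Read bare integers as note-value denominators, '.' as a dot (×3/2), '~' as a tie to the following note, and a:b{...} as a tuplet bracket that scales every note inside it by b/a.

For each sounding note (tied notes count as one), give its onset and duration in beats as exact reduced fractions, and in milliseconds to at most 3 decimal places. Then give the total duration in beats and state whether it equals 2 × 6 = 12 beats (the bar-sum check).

1) 0.0ms=0b +2500.0ms=3b
2) 2500.0ms=3b +625.0ms=3/4b
3) 3125.0ms=15/4b +625.0ms=3/4b
4) 3750.0ms=9/2b +1250.0ms=3/2b
5) 5000.0ms=6b +2500.0ms=3b
6) 7500.0ms=9b +2500.0ms=3b
Σ=12b of 12 (72bpm 6/8) — PASS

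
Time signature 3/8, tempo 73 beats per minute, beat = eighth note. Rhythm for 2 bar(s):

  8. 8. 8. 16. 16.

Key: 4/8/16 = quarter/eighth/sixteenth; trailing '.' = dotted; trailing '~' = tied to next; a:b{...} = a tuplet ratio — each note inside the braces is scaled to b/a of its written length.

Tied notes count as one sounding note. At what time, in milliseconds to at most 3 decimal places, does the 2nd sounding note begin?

1. 0.0ms @ 0 + 1232.877ms (3/2)
2. 1232.877ms @ 3/2 + 1232.877ms (3/2)
3. 2465.753ms @ 3 + 1232.877ms (3/2)
4. 3698.63ms @ 9/2 + 616.438ms (3/4)
5. 4315.068ms @ 21/4 + 616.438ms (3/4)

note 2 onset = 3/2b = 1232.877ms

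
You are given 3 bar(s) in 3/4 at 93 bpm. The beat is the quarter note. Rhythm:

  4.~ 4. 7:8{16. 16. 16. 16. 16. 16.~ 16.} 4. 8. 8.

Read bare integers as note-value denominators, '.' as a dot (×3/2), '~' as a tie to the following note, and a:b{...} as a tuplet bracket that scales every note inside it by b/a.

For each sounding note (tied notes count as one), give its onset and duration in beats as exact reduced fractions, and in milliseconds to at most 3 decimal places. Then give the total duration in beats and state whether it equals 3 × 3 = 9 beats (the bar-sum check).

1) 0.0ms=0b +1935.484ms=3b
2) 1935.484ms=3b +276.498ms=3/7b
3) 2211.982ms=24/7b +276.498ms=3/7b
4) 2488.479ms=27/7b +276.498ms=3/7b
5) 2764.977ms=30/7b +276.498ms=3/7b
6) 3041.475ms=33/7b +276.498ms=3/7b
7) 3317.972ms=36/7b +552.995ms=6/7b
8) 3870.968ms=6b +967.742ms=3/2b
9) 4838.71ms=15/2b +483.871ms=3/4b
10) 5322.581ms=33/4b +483.871ms=3/4b
Σ=9b of 9 (93bpm 3/4) — PASS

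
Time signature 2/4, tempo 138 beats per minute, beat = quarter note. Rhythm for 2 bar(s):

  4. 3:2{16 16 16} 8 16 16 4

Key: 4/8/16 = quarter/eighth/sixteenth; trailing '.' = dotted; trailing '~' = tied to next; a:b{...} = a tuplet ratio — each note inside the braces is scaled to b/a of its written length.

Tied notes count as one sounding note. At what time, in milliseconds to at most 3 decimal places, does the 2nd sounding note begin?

note 2 onset = 3/2b = 652.174ms

1. 0.0ms @ 0 + 652.174ms (3/2)
2. 652.174ms @ 3/2 + 72.464ms (1/6)
3. 724.638ms @ 5/3 + 72.464ms (1/6)
4. 797.101ms @ 11/6 + 72.464ms (1/6)
5. 869.565ms @ 2 + 217.391ms (1/2)
6. 1086.957ms @ 5/2 + 108.696ms (1/4)
7. 1195.652ms @ 11/4 + 108.696ms (1/4)
8. 1304.348ms @ 3 + 434.783ms (1)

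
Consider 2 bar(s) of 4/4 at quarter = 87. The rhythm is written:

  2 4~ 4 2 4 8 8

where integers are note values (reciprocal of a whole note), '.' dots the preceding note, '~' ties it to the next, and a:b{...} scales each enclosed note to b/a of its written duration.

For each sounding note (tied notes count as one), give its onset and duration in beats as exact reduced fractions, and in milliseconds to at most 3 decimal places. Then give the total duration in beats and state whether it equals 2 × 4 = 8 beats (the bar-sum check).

1) 0.0ms=0b +1379.31ms=2b
2) 1379.31ms=2b +1379.31ms=2b
3) 2758.621ms=4b +1379.31ms=2b
4) 4137.931ms=6b +689.655ms=1b
5) 4827.586ms=7b +344.828ms=1/2b
6) 5172.414ms=15/2b +344.828ms=1/2b
Σ=8b of 8 (87bpm 4/4) — PASS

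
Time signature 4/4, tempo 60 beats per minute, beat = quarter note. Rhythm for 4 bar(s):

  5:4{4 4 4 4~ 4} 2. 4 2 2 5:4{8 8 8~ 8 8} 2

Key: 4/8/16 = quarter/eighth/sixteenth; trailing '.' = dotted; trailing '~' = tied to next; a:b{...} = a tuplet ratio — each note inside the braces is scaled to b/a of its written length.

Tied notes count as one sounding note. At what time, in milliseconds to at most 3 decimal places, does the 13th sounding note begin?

1. 0.0ms @ 0 + 800.0ms (4/5)
2. 800.0ms @ 4/5 + 800.0ms (4/5)
3. 1600.0ms @ 8/5 + 800.0ms (4/5)
4. 2400.0ms @ 12/5 + 1600.0ms (8/5)
5. 4000.0ms @ 4 + 3000.0ms (3)
6. 7000.0ms @ 7 + 1000.0ms (1)
7. 8000.0ms @ 8 + 2000.0ms (2)
8. 10000.0ms @ 10 + 2000.0ms (2)
9. 12000.0ms @ 12 + 400.0ms (2/5)
10. 12400.0ms @ 62/5 + 400.0ms (2/5)
11. 12800.0ms @ 64/5 + 800.0ms (4/5)
12. 13600.0ms @ 68/5 + 400.0ms (2/5)
13. 14000.0ms @ 14 + 2000.0ms (2)

note 13 onset = 14b = 14000.0ms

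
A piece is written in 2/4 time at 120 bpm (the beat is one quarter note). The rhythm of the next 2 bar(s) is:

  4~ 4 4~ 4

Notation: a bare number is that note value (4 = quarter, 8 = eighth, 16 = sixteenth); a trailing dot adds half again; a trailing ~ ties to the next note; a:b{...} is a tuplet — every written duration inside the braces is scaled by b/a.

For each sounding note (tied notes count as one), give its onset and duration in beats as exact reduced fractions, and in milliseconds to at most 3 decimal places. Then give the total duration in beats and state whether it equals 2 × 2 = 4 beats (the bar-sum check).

1) 0.0ms=0b +1000.0ms=2b
2) 1000.0ms=2b +1000.0ms=2b
Σ=4b of 4 (120bpm 2/4) — PASS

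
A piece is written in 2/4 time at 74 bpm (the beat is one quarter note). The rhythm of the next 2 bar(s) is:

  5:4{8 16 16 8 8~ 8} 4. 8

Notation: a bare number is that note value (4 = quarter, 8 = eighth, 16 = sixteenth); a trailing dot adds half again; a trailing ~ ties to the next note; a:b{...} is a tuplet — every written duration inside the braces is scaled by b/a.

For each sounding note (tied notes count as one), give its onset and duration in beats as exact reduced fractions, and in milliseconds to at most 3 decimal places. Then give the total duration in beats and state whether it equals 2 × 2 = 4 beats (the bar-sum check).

1) 0.0ms=0b +324.324ms=2/5b
2) 324.324ms=2/5b +162.162ms=1/5b
3) 486.486ms=3/5b +162.162ms=1/5b
4) 648.649ms=4/5b +324.324ms=2/5b
5) 972.973ms=6/5b +648.649ms=4/5b
6) 1621.622ms=2b +1216.216ms=3/2b
7) 2837.838ms=7/2b +405.405ms=1/2b
Σ=4b of 4 (74bpm 2/4) — PASS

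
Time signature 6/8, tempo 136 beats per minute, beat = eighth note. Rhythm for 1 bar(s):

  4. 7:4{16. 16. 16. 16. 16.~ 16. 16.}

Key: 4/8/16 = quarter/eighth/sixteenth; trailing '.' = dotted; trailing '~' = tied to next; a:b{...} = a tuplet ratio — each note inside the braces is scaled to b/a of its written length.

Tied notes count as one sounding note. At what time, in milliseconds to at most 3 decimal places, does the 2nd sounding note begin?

note 2 onset = 3b = 1323.529ms

1. 0.0ms @ 0 + 1323.529ms (3)
2. 1323.529ms @ 3 + 189.076ms (3/7)
3. 1512.605ms @ 24/7 + 189.076ms (3/7)
4. 1701.681ms @ 27/7 + 189.076ms (3/7)
5. 1890.756ms @ 30/7 + 189.076ms (3/7)
6. 2079.832ms @ 33/7 + 378.151ms (6/7)
7. 2457.983ms @ 39/7 + 189.076ms (3/7)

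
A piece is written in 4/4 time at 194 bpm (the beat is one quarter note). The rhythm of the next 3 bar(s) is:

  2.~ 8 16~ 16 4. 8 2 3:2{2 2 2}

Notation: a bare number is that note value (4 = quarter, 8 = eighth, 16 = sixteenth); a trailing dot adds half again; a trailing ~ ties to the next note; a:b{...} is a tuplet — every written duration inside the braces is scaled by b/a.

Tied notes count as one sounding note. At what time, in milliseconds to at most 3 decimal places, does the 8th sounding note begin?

1. 0.0ms @ 0 + 1082.474ms (7/2)
2. 1082.474ms @ 7/2 + 154.639ms (1/2)
3. 1237.113ms @ 4 + 463.918ms (3/2)
4. 1701.031ms @ 11/2 + 154.639ms (1/2)
5. 1855.67ms @ 6 + 618.557ms (2)
6. 2474.227ms @ 8 + 412.371ms (4/3)
7. 2886.598ms @ 28/3 + 412.371ms (4/3)
8. 3298.969ms @ 32/3 + 412.371ms (4/3)

note 8 onset = 32/3b = 3298.969ms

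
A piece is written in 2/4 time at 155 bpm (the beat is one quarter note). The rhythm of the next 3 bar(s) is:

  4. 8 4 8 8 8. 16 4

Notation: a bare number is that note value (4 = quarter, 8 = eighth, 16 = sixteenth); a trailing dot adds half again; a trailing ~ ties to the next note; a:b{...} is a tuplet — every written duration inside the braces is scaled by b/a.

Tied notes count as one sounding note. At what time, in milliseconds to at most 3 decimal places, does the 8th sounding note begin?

note 8 onset = 5b = 1935.484ms

1. 0.0ms @ 0 + 580.645ms (3/2)
2. 580.645ms @ 3/2 + 193.548ms (1/2)
3. 774.194ms @ 2 + 387.097ms (1)
4. 1161.29ms @ 3 + 193.548ms (1/2)
5. 1354.839ms @ 7/2 + 193.548ms (1/2)
6. 1548.387ms @ 4 + 290.323ms (3/4)
7. 1838.71ms @ 19/4 + 96.774ms (1/4)
8. 1935.484ms @ 5 + 387.097ms (1)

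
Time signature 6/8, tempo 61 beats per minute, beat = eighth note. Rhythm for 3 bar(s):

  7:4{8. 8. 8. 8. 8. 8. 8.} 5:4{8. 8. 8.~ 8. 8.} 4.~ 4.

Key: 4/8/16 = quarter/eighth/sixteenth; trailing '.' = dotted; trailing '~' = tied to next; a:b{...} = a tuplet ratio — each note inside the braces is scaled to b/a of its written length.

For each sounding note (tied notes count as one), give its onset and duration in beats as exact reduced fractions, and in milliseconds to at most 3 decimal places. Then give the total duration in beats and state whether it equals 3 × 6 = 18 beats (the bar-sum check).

1) 0.0ms=0b +843.091ms=6/7b
2) 843.091ms=6/7b +843.091ms=6/7b
3) 1686.183ms=12/7b +843.091ms=6/7b
4) 2529.274ms=18/7b +843.091ms=6/7b
5) 3372.365ms=24/7b +843.091ms=6/7b
6) 4215.457ms=30/7b +843.091ms=6/7b
7) 5058.548ms=36/7b +843.091ms=6/7b
8) 5901.639ms=6b +1180.328ms=6/5b
9) 7081.967ms=36/5b +1180.328ms=6/5b
10) 8262.295ms=42/5b +2360.656ms=12/5b
11) 10622.951ms=54/5b +1180.328ms=6/5b
12) 11803.279ms=12b +5901.639ms=6b
Σ=18b of 18 (61bpm 6/8) — PASS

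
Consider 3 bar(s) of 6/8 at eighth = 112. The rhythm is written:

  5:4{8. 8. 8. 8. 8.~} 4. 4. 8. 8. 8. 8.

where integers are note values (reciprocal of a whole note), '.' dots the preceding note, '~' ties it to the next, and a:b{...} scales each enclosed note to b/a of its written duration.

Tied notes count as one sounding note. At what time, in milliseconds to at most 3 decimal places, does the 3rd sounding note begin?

note 3 onset = 12/5b = 1285.714ms

1. 0.0ms @ 0 + 642.857ms (6/5)
2. 642.857ms @ 6/5 + 642.857ms (6/5)
3. 1285.714ms @ 12/5 + 642.857ms (6/5)
4. 1928.571ms @ 18/5 + 642.857ms (6/5)
5. 2571.429ms @ 24/5 + 2250.0ms (21/5)
6. 4821.429ms @ 9 + 1607.143ms (3)
7. 6428.571ms @ 12 + 803.571ms (3/2)
8. 7232.143ms @ 27/2 + 803.571ms (3/2)
9. 8035.714ms @ 15 + 803.571ms (3/2)
10. 8839.286ms @ 33/2 + 803.571ms (3/2)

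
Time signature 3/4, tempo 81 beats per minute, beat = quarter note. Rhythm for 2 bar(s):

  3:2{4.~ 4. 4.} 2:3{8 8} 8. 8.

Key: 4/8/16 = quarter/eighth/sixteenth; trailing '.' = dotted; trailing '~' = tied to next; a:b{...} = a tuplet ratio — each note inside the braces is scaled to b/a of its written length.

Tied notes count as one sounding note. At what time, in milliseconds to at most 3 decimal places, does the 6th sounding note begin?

note 6 onset = 21/4b = 3888.889ms

1. 0.0ms @ 0 + 1481.481ms (2)
2. 1481.481ms @ 2 + 740.741ms (1)
3. 2222.222ms @ 3 + 555.556ms (3/4)
4. 2777.778ms @ 15/4 + 555.556ms (3/4)
5. 3333.333ms @ 9/2 + 555.556ms (3/4)
6. 3888.889ms @ 21/4 + 555.556ms (3/4)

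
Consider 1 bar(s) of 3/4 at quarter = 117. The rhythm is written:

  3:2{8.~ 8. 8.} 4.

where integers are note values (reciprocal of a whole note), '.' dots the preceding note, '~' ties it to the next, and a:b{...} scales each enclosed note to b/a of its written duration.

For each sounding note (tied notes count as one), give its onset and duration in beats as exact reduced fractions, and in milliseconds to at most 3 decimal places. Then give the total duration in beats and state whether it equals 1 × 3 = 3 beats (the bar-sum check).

1) 0.0ms=0b +512.821ms=1b
2) 512.821ms=1b +256.41ms=1/2b
3) 769.231ms=3/2b +769.231ms=3/2b
Σ=3b of 3 (117bpm 3/4) — PASS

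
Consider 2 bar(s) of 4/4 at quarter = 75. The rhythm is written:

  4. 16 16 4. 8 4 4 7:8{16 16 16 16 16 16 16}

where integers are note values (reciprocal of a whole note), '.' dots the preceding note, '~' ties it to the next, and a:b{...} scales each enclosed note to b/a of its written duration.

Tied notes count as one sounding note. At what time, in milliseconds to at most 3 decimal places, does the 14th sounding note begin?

note 14 onset = 54/7b = 6171.429ms

1. 0.0ms @ 0 + 1200.0ms (3/2)
2. 1200.0ms @ 3/2 + 200.0ms (1/4)
3. 1400.0ms @ 7/4 + 200.0ms (1/4)
4. 1600.0ms @ 2 + 1200.0ms (3/2)
5. 2800.0ms @ 7/2 + 400.0ms (1/2)
6. 3200.0ms @ 4 + 800.0ms (1)
7. 4000.0ms @ 5 + 800.0ms (1)
8. 4800.0ms @ 6 + 228.571ms (2/7)
9. 5028.571ms @ 44/7 + 228.571ms (2/7)
10. 5257.143ms @ 46/7 + 228.571ms (2/7)
11. 5485.714ms @ 48/7 + 228.571ms (2/7)
12. 5714.286ms @ 50/7 + 228.571ms (2/7)
13. 5942.857ms @ 52/7 + 228.571ms (2/7)
14. 6171.429ms @ 54/7 + 228.571ms (2/7)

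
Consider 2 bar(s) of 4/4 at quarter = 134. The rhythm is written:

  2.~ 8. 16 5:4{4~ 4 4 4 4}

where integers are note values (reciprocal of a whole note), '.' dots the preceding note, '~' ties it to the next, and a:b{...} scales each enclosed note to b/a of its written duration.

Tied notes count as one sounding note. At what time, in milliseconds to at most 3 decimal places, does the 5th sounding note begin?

1. 0.0ms @ 0 + 1679.104ms (15/4)
2. 1679.104ms @ 15/4 + 111.94ms (1/4)
3. 1791.045ms @ 4 + 716.418ms (8/5)
4. 2507.463ms @ 28/5 + 358.209ms (4/5)
5. 2865.672ms @ 32/5 + 358.209ms (4/5)
6. 3223.881ms @ 36/5 + 358.209ms (4/5)

note 5 onset = 32/5b = 2865.672ms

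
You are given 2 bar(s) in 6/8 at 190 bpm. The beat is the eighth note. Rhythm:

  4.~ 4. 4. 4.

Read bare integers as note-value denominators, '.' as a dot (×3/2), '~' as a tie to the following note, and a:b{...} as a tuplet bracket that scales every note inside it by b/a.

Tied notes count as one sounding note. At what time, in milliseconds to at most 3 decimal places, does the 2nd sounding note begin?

note 2 onset = 6b = 1894.737ms

1. 0.0ms @ 0 + 1894.737ms (6)
2. 1894.737ms @ 6 + 947.368ms (3)
3. 2842.105ms @ 9 + 947.368ms (3)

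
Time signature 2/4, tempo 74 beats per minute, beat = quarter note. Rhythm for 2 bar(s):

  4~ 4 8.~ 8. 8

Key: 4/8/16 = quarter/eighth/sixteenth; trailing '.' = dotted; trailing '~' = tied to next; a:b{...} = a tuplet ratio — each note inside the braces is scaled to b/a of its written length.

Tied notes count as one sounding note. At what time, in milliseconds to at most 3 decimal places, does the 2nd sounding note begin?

note 2 onset = 2b = 1621.622ms

1. 0.0ms @ 0 + 1621.622ms (2)
2. 1621.622ms @ 2 + 1216.216ms (3/2)
3. 2837.838ms @ 7/2 + 405.405ms (1/2)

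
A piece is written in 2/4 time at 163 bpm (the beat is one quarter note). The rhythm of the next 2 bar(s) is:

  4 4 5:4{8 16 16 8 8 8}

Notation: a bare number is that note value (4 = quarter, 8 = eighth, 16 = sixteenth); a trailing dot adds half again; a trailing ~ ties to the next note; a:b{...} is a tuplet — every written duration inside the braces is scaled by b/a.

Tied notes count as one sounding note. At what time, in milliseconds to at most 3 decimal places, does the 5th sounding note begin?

1. 0.0ms @ 0 + 368.098ms (1)
2. 368.098ms @ 1 + 368.098ms (1)
3. 736.196ms @ 2 + 147.239ms (2/5)
4. 883.436ms @ 12/5 + 73.62ms (1/5)
5. 957.055ms @ 13/5 + 73.62ms (1/5)
6. 1030.675ms @ 14/5 + 147.239ms (2/5)
7. 1177.914ms @ 16/5 + 147.239ms (2/5)
8. 1325.153ms @ 18/5 + 147.239ms (2/5)

note 5 onset = 13/5b = 957.055ms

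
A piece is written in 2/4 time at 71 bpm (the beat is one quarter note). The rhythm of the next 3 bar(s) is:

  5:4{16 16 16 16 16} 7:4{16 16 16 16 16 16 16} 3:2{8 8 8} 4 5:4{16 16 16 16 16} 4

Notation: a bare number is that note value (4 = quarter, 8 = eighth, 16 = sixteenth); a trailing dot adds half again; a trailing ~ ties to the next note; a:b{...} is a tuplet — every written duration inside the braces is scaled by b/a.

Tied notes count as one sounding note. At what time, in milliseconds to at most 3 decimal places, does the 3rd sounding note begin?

note 3 onset = 2/5b = 338.028ms

1. 0.0ms @ 0 + 169.014ms (1/5)
2. 169.014ms @ 1/5 + 169.014ms (1/5)
3. 338.028ms @ 2/5 + 169.014ms (1/5)
4. 507.042ms @ 3/5 + 169.014ms (1/5)
5. 676.056ms @ 4/5 + 169.014ms (1/5)
6. 845.07ms @ 1 + 120.724ms (1/7)
7. 965.795ms @ 8/7 + 120.724ms (1/7)
8. 1086.519ms @ 9/7 + 120.724ms (1/7)
9. 1207.243ms @ 10/7 + 120.724ms (1/7)
10. 1327.968ms @ 11/7 + 120.724ms (1/7)
11. 1448.692ms @ 12/7 + 120.724ms (1/7)
12. 1569.416ms @ 13/7 + 120.724ms (1/7)
13. 1690.141ms @ 2 + 281.69ms (1/3)
14. 1971.831ms @ 7/3 + 281.69ms (1/3)
15. 2253.521ms @ 8/3 + 281.69ms (1/3)
16. 2535.211ms @ 3 + 845.07ms (1)
17. 3380.282ms @ 4 + 169.014ms (1/5)
18. 3549.296ms @ 21/5 + 169.014ms (1/5)
19. 3718.31ms @ 22/5 + 169.014ms (1/5)
20. 3887.324ms @ 23/5 + 169.014ms (1/5)
21. 4056.338ms @ 24/5 + 169.014ms (1/5)
22. 4225.352ms @ 5 + 845.07ms (1)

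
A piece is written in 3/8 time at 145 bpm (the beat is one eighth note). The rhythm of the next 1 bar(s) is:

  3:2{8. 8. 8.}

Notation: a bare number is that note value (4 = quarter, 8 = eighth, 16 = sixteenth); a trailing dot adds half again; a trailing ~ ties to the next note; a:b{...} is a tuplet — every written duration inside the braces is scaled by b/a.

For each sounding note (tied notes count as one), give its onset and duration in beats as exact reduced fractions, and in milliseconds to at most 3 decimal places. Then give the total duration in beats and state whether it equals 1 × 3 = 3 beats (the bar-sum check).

1) 0.0ms=0b +413.793ms=1b
2) 413.793ms=1b +413.793ms=1b
3) 827.586ms=2b +413.793ms=1b
Σ=3b of 3 (145bpm 3/8) — PASS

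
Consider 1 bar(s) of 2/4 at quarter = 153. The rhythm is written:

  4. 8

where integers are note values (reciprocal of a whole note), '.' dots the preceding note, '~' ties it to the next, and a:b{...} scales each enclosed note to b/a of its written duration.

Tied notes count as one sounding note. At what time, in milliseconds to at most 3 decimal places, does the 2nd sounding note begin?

1. 0.0ms @ 0 + 588.235ms (3/2)
2. 588.235ms @ 3/2 + 196.078ms (1/2)

note 2 onset = 3/2b = 588.235ms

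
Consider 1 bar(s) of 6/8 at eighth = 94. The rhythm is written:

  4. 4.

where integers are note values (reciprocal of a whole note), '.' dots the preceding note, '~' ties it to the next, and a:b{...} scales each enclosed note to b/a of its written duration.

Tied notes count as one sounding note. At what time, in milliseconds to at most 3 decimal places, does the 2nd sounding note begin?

1. 0.0ms @ 0 + 1914.894ms (3)
2. 1914.894ms @ 3 + 1914.894ms (3)

note 2 onset = 3b = 1914.894ms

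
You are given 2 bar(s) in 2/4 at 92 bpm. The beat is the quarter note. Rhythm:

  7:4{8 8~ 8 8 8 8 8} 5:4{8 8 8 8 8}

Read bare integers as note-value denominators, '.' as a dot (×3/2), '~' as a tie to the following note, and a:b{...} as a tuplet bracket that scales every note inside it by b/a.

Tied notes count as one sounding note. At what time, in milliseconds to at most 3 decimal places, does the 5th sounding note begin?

1. 0.0ms @ 0 + 186.335ms (2/7)
2. 186.335ms @ 2/7 + 372.671ms (4/7)
3. 559.006ms @ 6/7 + 186.335ms (2/7)
4. 745.342ms @ 8/7 + 186.335ms (2/7)
5. 931.677ms @ 10/7 + 186.335ms (2/7)
6. 1118.012ms @ 12/7 + 186.335ms (2/7)
7. 1304.348ms @ 2 + 260.87ms (2/5)
8. 1565.217ms @ 12/5 + 260.87ms (2/5)
9. 1826.087ms @ 14/5 + 260.87ms (2/5)
10. 2086.957ms @ 16/5 + 260.87ms (2/5)
11. 2347.826ms @ 18/5 + 260.87ms (2/5)

note 5 onset = 10/7b = 931.677ms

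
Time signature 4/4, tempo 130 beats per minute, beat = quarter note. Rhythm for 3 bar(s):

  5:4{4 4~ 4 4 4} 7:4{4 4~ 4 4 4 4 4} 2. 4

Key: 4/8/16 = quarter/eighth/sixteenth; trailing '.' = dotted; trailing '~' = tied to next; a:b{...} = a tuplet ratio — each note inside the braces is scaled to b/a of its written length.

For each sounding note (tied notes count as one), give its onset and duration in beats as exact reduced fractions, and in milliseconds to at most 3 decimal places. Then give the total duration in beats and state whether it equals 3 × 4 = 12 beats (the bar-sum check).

1) 0.0ms=0b +369.231ms=4/5b
2) 369.231ms=4/5b +738.462ms=8/5b
3) 1107.692ms=12/5b +369.231ms=4/5b
4) 1476.923ms=16/5b +369.231ms=4/5b
5) 1846.154ms=4b +263.736ms=4/7b
6) 2109.89ms=32/7b +527.473ms=8/7b
7) 2637.363ms=40/7b +263.736ms=4/7b
8) 2901.099ms=44/7b +263.736ms=4/7b
9) 3164.835ms=48/7b +263.736ms=4/7b
10) 3428.571ms=52/7b +263.736ms=4/7b
11) 3692.308ms=8b +1384.615ms=3b
12) 5076.923ms=11b +461.538ms=1b
Σ=12b of 12 (130bpm 4/4) — PASS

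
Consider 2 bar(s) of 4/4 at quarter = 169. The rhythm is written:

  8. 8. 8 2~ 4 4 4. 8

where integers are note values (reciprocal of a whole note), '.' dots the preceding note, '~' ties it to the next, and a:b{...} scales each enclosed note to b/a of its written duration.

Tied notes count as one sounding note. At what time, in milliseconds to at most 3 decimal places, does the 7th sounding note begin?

1. 0.0ms @ 0 + 266.272ms (3/4)
2. 266.272ms @ 3/4 + 266.272ms (3/4)
3. 532.544ms @ 3/2 + 177.515ms (1/2)
4. 710.059ms @ 2 + 1065.089ms (3)
5. 1775.148ms @ 5 + 355.03ms (1)
6. 2130.178ms @ 6 + 532.544ms (3/2)
7. 2662.722ms @ 15/2 + 177.515ms (1/2)

note 7 onset = 15/2b = 2662.722ms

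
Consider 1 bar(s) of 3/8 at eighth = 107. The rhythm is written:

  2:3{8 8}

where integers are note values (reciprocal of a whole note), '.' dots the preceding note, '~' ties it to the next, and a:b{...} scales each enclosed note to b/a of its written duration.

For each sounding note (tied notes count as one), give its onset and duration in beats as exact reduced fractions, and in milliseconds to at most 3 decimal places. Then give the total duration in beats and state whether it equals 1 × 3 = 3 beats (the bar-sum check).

1) 0.0ms=0b +841.121ms=3/2b
2) 841.121ms=3/2b +841.121ms=3/2b
Σ=3b of 3 (107bpm 3/8) — PASS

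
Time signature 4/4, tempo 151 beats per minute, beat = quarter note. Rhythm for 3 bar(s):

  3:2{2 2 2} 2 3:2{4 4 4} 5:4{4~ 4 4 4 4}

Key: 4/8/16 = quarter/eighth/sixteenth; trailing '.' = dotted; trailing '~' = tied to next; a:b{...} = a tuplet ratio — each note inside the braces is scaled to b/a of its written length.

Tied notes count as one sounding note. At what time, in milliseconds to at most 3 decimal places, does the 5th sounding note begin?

1. 0.0ms @ 0 + 529.801ms (4/3)
2. 529.801ms @ 4/3 + 529.801ms (4/3)
3. 1059.603ms @ 8/3 + 529.801ms (4/3)
4. 1589.404ms @ 4 + 794.702ms (2)
5. 2384.106ms @ 6 + 264.901ms (2/3)
6. 2649.007ms @ 20/3 + 264.901ms (2/3)
7. 2913.907ms @ 22/3 + 264.901ms (2/3)
8. 3178.808ms @ 8 + 635.762ms (8/5)
9. 3814.57ms @ 48/5 + 317.881ms (4/5)
10. 4132.45ms @ 52/5 + 317.881ms (4/5)
11. 4450.331ms @ 56/5 + 317.881ms (4/5)

note 5 onset = 6b = 2384.106ms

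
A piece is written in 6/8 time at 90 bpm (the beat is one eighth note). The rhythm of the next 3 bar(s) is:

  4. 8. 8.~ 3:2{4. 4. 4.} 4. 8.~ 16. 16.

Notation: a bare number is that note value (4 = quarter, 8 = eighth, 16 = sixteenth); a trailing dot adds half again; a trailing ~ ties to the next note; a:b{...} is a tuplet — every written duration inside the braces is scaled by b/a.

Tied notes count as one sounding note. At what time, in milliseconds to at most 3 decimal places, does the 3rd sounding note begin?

note 3 onset = 9/2b = 3000.0ms

1. 0.0ms @ 0 + 2000.0ms (3)
2. 2000.0ms @ 3 + 1000.0ms (3/2)
3. 3000.0ms @ 9/2 + 2333.333ms (7/2)
4. 5333.333ms @ 8 + 1333.333ms (2)
5. 6666.667ms @ 10 + 1333.333ms (2)
6. 8000.0ms @ 12 + 2000.0ms (3)
7. 10000.0ms @ 15 + 1500.0ms (9/4)
8. 11500.0ms @ 69/4 + 500.0ms (3/4)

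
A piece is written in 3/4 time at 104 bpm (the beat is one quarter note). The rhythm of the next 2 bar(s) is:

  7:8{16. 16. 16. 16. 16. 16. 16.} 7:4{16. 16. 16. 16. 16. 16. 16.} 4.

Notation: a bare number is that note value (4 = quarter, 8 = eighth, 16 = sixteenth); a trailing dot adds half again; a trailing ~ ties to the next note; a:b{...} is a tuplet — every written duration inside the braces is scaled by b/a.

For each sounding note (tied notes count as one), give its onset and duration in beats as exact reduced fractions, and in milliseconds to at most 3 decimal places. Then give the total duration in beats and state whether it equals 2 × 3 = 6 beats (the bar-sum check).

1) 0.0ms=0b +247.253ms=3/7b
2) 247.253ms=3/7b +247.253ms=3/7b
3) 494.505ms=6/7b +247.253ms=3/7b
4) 741.758ms=9/7b +247.253ms=3/7b
5) 989.011ms=12/7b +247.253ms=3/7b
6) 1236.264ms=15/7b +247.253ms=3/7b
7) 1483.516ms=18/7b +247.253ms=3/7b
8) 1730.769ms=3b +123.626ms=3/14b
9) 1854.396ms=45/14b +123.626ms=3/14b
10) 1978.022ms=24/7b +123.626ms=3/14b
11) 2101.648ms=51/14b +123.626ms=3/14b
12) 2225.275ms=27/7b +123.626ms=3/14b
13) 2348.901ms=57/14b +123.626ms=3/14b
14) 2472.527ms=30/7b +123.626ms=3/14b
15) 2596.154ms=9/2b +865.385ms=3/2b
Σ=6b of 6 (104bpm 3/4) — PASS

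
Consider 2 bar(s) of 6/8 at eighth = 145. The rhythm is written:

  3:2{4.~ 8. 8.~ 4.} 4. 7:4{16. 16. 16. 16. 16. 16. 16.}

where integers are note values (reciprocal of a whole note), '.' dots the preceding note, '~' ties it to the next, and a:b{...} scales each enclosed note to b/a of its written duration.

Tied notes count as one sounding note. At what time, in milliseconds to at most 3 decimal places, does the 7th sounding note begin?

note 7 onset = 72/7b = 4256.158ms

1. 0.0ms @ 0 + 1241.379ms (3)
2. 1241.379ms @ 3 + 1241.379ms (3)
3. 2482.759ms @ 6 + 1241.379ms (3)
4. 3724.138ms @ 9 + 177.34ms (3/7)
5. 3901.478ms @ 66/7 + 177.34ms (3/7)
6. 4078.818ms @ 69/7 + 177.34ms (3/7)
7. 4256.158ms @ 72/7 + 177.34ms (3/7)
8. 4433.498ms @ 75/7 + 177.34ms (3/7)
9. 4610.837ms @ 78/7 + 177.34ms (3/7)
10. 4788.177ms @ 81/7 + 177.34ms (3/7)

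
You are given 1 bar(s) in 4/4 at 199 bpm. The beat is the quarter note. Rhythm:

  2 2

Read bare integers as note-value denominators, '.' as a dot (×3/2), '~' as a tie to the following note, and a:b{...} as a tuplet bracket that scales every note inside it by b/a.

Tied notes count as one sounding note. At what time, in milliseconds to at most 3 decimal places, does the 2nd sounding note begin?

1. 0.0ms @ 0 + 603.015ms (2)
2. 603.015ms @ 2 + 603.015ms (2)

note 2 onset = 2b = 603.015ms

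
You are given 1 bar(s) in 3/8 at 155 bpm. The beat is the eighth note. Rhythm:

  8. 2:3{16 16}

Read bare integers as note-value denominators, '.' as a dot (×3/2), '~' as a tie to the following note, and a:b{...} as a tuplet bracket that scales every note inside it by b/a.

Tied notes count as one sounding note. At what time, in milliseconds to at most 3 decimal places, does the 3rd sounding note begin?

note 3 onset = 9/4b = 870.968ms

1. 0.0ms @ 0 + 580.645ms (3/2)
2. 580.645ms @ 3/2 + 290.323ms (3/4)
3. 870.968ms @ 9/4 + 290.323ms (3/4)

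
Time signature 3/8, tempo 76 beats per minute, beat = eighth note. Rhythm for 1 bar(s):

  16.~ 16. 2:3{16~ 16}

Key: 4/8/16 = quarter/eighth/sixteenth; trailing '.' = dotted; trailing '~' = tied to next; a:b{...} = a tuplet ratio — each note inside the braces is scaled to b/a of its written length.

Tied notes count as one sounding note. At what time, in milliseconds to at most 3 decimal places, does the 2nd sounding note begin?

1. 0.0ms @ 0 + 1184.211ms (3/2)
2. 1184.211ms @ 3/2 + 1184.211ms (3/2)

note 2 onset = 3/2b = 1184.211ms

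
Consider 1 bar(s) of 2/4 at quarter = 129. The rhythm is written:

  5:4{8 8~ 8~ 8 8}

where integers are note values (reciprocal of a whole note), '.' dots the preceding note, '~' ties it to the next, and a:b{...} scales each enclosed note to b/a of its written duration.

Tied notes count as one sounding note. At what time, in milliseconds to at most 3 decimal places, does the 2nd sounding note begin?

1. 0.0ms @ 0 + 186.047ms (2/5)
2. 186.047ms @ 2/5 + 558.14ms (6/5)
3. 744.186ms @ 8/5 + 186.047ms (2/5)

note 2 onset = 2/5b = 186.047ms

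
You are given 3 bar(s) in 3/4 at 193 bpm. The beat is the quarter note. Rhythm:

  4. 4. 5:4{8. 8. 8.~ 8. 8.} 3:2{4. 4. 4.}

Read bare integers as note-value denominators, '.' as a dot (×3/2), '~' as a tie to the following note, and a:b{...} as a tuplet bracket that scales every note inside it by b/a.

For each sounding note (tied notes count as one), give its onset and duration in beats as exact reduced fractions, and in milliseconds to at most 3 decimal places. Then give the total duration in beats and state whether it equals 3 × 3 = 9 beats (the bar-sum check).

1) 0.0ms=0b +466.321ms=3/2b
2) 466.321ms=3/2b +466.321ms=3/2b
3) 932.642ms=3b +186.528ms=3/5b
4) 1119.171ms=18/5b +186.528ms=3/5b
5) 1305.699ms=21/5b +373.057ms=6/5b
6) 1678.756ms=27/5b +186.528ms=3/5b
7) 1865.285ms=6b +310.881ms=1b
8) 2176.166ms=7b +310.881ms=1b
9) 2487.047ms=8b +310.881ms=1b
Σ=9b of 9 (193bpm 3/4) — PASS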